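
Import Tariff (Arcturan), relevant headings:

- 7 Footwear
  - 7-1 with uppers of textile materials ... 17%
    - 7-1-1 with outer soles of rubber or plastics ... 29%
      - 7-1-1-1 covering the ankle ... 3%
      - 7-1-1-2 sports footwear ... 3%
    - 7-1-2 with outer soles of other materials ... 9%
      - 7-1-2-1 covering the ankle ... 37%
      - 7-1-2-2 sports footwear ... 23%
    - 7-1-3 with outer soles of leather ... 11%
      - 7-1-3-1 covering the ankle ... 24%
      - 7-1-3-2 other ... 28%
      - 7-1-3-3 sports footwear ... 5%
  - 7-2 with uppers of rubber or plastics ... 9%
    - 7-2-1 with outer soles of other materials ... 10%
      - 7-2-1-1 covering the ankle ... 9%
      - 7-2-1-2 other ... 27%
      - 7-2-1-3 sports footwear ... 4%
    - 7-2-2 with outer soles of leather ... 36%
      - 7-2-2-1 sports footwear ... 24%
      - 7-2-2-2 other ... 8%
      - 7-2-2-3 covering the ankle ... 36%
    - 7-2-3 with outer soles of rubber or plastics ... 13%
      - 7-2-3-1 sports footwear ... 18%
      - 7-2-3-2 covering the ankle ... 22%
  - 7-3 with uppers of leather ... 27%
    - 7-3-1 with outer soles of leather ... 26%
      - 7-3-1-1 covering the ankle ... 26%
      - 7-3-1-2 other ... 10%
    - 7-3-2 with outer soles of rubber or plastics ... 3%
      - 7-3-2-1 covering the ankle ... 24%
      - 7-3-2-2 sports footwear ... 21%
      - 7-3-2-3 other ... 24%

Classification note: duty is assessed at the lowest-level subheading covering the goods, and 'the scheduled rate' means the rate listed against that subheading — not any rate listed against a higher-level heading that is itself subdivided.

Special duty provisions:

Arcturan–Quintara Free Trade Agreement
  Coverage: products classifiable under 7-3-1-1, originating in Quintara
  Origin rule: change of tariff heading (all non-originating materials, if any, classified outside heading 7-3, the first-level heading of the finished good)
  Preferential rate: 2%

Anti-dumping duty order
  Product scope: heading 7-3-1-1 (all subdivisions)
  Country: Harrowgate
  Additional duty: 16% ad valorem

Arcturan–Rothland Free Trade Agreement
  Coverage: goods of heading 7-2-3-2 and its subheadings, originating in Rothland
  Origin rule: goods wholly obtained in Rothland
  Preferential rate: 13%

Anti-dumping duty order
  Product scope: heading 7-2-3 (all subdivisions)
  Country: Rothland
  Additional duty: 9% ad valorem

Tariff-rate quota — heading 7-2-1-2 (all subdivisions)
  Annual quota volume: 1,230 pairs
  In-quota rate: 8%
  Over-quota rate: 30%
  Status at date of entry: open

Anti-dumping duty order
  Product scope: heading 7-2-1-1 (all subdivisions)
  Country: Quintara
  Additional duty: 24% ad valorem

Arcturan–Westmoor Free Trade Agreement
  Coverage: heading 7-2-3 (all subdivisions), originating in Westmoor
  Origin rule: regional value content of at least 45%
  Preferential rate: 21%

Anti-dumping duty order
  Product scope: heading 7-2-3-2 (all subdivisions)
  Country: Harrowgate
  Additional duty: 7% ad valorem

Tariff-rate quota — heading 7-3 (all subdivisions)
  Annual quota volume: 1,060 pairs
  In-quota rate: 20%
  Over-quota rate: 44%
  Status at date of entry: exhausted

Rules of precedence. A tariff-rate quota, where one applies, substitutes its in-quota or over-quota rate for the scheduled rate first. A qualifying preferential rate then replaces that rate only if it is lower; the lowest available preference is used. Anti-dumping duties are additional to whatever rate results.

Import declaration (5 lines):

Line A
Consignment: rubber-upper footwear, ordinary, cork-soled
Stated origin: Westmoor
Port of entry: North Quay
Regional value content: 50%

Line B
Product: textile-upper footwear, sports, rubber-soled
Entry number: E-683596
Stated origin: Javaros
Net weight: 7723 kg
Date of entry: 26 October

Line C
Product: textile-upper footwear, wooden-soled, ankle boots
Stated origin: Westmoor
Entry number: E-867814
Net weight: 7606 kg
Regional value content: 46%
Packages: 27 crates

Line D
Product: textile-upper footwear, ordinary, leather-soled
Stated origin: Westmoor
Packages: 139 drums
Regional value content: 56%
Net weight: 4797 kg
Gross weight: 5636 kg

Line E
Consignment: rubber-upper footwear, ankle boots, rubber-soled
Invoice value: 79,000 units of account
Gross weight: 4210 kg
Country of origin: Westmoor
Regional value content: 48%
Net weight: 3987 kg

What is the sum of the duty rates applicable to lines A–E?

97%

Line A: rubber-upper → 7-2; cork-soled → 7-2-1; ordinary → 7-2-1-2. Scheduled 27%. quota on 7-2-1-2 open → in-quota 8%; Westmoor agreement on 7-2-3: 7-2-1-2 not covered. → 8%.
Line B: textile-upper → 7-1; rubber-soled → 7-1-1; sports → 7-1-1-2. Scheduled 3%. No special measure applies. → 3%.
Line C: textile-upper → 7-1; wooden-soled → 7-1-2; ankle boots → 7-1-2-1. Scheduled 37%. Westmoor agreement on 7-2-3: 7-1-2-1 not covered. → 37%.
Line D: textile-upper → 7-1; leather-soled → 7-1-3; ordinary → 7-1-3-2. Scheduled 28%. Westmoor agreement on 7-2-3: 7-1-3-2 not covered. → 28%.
Line E: rubber-upper → 7-2; rubber-soled → 7-2-3; ankle boots → 7-2-3-2. Scheduled 22%. Westmoor agreement on 7-2-3: RVC ≥ 45% → 21% available; preferential 21%. → 21%.
Sum: 8% + 3% + 37% + 28% + 21% = 97%.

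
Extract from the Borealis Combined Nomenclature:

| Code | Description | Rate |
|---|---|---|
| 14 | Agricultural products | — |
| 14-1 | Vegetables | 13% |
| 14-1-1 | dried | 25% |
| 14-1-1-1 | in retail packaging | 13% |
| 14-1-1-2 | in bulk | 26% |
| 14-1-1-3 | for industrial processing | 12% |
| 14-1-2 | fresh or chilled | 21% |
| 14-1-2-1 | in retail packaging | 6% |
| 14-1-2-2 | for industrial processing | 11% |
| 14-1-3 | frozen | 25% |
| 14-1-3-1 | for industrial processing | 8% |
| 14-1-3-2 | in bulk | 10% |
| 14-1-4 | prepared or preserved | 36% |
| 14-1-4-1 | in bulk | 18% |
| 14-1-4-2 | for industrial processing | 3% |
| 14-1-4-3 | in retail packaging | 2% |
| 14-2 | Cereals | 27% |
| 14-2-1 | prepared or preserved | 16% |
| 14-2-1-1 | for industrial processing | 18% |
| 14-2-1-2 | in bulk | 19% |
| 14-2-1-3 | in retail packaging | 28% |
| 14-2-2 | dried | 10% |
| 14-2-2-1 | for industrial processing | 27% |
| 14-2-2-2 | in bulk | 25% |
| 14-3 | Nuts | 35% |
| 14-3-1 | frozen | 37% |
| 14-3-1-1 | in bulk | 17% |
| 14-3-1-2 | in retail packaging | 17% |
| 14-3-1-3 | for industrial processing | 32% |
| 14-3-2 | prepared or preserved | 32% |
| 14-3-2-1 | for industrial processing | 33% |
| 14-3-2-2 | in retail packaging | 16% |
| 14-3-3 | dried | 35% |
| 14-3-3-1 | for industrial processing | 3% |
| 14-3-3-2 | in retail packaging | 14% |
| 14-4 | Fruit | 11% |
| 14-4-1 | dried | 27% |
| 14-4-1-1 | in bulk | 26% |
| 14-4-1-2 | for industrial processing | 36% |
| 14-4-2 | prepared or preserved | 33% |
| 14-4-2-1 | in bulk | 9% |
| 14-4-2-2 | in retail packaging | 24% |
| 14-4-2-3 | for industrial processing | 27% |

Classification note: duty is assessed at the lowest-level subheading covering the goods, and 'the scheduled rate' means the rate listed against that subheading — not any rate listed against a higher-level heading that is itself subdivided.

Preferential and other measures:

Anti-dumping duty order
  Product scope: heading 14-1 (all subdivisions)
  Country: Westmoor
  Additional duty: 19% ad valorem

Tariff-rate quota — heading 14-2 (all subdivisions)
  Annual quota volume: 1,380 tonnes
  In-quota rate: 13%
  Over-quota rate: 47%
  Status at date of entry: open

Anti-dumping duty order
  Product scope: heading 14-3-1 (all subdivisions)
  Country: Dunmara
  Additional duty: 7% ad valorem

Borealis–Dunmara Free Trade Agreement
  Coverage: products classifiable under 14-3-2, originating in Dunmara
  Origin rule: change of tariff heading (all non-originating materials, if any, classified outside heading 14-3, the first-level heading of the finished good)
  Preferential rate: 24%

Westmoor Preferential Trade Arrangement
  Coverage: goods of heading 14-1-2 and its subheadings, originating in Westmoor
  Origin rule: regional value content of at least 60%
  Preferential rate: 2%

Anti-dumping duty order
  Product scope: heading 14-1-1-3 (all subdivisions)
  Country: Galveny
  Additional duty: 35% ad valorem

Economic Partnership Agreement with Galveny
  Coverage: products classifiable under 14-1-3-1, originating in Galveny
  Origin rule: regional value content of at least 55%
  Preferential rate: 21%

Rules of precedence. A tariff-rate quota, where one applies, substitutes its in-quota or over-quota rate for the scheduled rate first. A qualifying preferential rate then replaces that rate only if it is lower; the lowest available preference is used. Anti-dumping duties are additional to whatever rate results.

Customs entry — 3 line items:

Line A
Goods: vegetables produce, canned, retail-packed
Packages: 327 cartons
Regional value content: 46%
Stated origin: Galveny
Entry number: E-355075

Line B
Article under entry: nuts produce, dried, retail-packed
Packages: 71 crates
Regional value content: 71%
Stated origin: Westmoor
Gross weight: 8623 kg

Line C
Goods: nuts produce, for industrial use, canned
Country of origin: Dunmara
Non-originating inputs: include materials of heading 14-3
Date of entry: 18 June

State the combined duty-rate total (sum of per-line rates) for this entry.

Line A: vegetables → 14-1; canned → 14-1-4; retail-packed → 14-1-4-3. Scheduled 2%. Galveny agreement on 14-1-3-1: 14-1-4-3 not covered. → 2%.
Line B: nuts → 14-3; dried → 14-3-3; retail-packed → 14-3-3-2. Scheduled 14%. Westmoor agreement on 14-1-2: 14-3-3-2 not covered. → 14%.
Line C: nuts → 14-3; canned → 14-3-2; for industrial use → 14-3-2-1. Scheduled 33%. Dunmara agreement on 14-3-2: CTH not met. → 33%.
Sum: 2% + 14% + 33% = 49%.

49%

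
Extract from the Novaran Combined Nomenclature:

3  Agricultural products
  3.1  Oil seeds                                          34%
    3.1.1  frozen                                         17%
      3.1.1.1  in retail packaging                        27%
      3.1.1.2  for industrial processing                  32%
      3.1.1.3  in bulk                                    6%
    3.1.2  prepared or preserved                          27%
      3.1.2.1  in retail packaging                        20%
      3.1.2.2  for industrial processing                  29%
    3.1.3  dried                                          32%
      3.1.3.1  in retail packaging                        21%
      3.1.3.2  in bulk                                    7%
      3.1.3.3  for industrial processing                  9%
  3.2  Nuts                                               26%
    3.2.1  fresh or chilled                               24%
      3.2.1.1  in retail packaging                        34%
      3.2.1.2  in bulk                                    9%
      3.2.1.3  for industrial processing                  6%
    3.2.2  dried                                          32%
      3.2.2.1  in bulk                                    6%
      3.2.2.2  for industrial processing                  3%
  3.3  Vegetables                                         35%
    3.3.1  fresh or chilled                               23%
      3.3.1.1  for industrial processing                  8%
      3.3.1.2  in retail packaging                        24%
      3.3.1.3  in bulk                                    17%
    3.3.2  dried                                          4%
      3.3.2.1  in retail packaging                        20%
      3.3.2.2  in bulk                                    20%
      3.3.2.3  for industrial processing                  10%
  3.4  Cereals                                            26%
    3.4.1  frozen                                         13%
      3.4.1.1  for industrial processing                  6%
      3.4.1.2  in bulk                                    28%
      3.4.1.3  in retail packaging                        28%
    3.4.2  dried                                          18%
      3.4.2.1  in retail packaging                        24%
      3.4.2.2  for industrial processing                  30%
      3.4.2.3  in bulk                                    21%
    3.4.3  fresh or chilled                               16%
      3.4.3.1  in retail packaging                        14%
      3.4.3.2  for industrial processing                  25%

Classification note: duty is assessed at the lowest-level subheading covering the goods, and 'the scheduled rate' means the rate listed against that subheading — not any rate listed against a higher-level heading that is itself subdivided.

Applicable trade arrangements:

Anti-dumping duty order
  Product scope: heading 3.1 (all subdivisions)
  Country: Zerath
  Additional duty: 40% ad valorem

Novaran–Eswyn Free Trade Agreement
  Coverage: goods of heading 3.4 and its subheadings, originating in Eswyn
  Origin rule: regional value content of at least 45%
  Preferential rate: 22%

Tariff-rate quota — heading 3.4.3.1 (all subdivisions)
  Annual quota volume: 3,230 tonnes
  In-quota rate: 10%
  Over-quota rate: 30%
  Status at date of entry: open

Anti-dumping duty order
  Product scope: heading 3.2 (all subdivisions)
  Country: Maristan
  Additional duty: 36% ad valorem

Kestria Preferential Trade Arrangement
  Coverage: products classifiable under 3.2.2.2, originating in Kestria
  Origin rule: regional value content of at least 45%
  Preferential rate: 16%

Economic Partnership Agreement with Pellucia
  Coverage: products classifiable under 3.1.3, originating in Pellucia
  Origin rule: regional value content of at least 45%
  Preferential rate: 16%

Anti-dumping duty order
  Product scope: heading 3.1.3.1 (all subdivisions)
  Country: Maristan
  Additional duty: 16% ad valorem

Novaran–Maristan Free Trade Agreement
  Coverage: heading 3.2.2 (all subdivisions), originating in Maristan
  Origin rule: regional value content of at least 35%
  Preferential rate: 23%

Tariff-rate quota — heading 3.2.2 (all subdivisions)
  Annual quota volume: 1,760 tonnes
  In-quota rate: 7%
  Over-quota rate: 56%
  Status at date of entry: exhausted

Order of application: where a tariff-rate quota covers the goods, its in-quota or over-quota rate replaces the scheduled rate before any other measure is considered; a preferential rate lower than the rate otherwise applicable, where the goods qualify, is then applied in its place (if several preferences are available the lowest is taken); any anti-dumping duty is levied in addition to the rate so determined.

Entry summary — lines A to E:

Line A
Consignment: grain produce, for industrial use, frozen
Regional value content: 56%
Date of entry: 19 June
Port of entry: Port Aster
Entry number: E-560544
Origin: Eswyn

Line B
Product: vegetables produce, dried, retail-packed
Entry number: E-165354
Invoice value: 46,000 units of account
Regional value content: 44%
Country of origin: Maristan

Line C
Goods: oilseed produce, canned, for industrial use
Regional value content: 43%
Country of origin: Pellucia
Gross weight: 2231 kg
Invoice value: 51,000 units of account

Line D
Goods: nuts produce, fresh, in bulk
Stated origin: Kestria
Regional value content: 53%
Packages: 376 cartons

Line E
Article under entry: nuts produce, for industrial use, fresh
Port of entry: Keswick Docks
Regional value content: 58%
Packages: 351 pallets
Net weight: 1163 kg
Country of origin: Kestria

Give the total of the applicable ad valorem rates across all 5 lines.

Line A: grain → 3.4; frozen → 3.4.1; for industrial use → 3.4.1.1. Scheduled 6%. Eswyn agreement on 3.4: RVC ≥ 45% → 22% available; preference 22% not lower than 6% → no reduction. → 6%.
Line B: vegetables → 3.3; dried → 3.3.2; retail-packed → 3.3.2.1. Scheduled 20%. Maristan agreement on 3.2.2: 3.3.2.1 not covered. → 20%.
Line C: oilseed → 3.1; canned → 3.1.2; for industrial use → 3.1.2.2. Scheduled 29%. Pellucia agreement on 3.1.3: 3.1.2.2 not covered. → 29%.
Line D: nuts → 3.2; fresh → 3.2.1; in bulk → 3.2.1.2. Scheduled 9%. Kestria agreement on 3.2.2.2: 3.2.1.2 not covered. → 9%.
Line E: nuts → 3.2; fresh → 3.2.1; for industrial use → 3.2.1.3. Scheduled 6%. Kestria agreement on 3.2.2.2: 3.2.1.3 not covered. → 6%.
Sum: 6% + 20% + 29% + 9% + 6% = 70%.

70%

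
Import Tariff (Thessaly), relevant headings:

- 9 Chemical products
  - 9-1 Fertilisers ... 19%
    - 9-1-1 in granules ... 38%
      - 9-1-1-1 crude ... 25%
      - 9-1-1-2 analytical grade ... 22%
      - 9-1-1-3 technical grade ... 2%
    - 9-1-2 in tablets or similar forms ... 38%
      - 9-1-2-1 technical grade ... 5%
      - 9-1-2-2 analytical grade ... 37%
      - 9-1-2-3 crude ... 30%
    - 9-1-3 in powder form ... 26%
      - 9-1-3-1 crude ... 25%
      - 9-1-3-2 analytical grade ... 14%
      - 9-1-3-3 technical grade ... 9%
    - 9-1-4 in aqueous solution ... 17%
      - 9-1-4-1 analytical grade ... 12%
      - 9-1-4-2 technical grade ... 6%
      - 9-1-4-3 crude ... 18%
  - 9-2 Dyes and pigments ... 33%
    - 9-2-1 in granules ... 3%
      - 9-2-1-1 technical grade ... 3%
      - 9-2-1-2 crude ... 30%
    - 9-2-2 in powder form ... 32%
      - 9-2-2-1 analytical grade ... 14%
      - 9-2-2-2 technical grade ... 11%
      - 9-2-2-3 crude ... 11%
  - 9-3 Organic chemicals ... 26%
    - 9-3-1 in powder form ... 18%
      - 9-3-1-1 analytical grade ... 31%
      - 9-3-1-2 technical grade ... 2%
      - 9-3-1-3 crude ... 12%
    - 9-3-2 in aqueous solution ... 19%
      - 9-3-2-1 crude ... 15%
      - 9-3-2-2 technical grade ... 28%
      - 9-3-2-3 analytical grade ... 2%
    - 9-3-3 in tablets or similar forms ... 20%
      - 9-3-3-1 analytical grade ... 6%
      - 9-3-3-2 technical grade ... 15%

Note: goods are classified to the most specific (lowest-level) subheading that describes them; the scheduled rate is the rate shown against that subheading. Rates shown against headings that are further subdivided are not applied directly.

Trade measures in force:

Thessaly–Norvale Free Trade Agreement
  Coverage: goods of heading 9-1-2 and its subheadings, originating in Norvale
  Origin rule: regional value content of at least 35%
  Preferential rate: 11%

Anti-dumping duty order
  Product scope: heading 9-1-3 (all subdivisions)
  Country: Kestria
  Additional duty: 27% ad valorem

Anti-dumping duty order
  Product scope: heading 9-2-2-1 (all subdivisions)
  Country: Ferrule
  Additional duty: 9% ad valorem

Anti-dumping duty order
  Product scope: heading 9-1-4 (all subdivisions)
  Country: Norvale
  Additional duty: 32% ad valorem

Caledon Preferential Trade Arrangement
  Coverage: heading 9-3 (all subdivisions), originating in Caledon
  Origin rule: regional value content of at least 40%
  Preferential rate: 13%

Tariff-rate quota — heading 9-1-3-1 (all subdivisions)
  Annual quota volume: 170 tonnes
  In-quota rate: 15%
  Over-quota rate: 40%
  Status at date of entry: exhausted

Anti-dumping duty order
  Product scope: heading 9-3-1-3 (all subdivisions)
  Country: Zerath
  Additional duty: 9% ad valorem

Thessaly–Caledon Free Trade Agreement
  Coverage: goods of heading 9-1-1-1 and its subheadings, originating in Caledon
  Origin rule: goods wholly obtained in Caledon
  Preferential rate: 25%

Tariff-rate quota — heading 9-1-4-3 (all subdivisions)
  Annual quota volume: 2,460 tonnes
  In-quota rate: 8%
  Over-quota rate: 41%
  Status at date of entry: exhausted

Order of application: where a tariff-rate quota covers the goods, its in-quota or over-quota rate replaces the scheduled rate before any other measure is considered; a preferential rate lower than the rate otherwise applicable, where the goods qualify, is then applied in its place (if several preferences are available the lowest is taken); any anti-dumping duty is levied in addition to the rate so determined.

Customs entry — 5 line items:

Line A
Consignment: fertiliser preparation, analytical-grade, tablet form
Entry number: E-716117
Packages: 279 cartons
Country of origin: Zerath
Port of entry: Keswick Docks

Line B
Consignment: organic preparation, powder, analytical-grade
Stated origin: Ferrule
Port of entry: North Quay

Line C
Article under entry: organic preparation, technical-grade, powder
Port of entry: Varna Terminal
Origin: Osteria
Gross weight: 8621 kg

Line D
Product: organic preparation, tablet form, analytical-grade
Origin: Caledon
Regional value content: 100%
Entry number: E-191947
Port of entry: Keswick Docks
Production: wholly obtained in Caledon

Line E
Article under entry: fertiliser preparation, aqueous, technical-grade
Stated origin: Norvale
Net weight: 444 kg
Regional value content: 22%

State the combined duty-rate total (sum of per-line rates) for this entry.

114%

Line A: fertiliser → 9-1; tablet form → 9-1-2; analytical-grade → 9-1-2-2. Scheduled 37%. No special measure applies. → 37%.
Line B: organic → 9-3; powder → 9-3-1; analytical-grade → 9-3-1-1. Scheduled 31%. No special measure applies. → 31%.
Line C: organic → 9-3; powder → 9-3-1; technical-grade → 9-3-1-2. Scheduled 2%. No special measure applies. → 2%.
Line D: organic → 9-3; tablet form → 9-3-3; analytical-grade → 9-3-3-1. Scheduled 6%. Caledon agreement on 9-3: RVC ≥ 40% → 13% available; Caledon agreement on 9-1-1-1: 9-3-3-1 not covered; preference 13% not lower than 6% → no reduction. → 6%.
Line E: fertiliser → 9-1; aqueous → 9-1-4; technical-grade → 9-1-4-2. Scheduled 6%. Norvale agreement on 9-1-2: 9-1-4-2 not covered; anti-dumping (Norvale, 9-1-4): +32%; total 6% + 32% = 38%. → 38%.
Sum: 37% + 31% + 2% + 6% + 38% = 114%.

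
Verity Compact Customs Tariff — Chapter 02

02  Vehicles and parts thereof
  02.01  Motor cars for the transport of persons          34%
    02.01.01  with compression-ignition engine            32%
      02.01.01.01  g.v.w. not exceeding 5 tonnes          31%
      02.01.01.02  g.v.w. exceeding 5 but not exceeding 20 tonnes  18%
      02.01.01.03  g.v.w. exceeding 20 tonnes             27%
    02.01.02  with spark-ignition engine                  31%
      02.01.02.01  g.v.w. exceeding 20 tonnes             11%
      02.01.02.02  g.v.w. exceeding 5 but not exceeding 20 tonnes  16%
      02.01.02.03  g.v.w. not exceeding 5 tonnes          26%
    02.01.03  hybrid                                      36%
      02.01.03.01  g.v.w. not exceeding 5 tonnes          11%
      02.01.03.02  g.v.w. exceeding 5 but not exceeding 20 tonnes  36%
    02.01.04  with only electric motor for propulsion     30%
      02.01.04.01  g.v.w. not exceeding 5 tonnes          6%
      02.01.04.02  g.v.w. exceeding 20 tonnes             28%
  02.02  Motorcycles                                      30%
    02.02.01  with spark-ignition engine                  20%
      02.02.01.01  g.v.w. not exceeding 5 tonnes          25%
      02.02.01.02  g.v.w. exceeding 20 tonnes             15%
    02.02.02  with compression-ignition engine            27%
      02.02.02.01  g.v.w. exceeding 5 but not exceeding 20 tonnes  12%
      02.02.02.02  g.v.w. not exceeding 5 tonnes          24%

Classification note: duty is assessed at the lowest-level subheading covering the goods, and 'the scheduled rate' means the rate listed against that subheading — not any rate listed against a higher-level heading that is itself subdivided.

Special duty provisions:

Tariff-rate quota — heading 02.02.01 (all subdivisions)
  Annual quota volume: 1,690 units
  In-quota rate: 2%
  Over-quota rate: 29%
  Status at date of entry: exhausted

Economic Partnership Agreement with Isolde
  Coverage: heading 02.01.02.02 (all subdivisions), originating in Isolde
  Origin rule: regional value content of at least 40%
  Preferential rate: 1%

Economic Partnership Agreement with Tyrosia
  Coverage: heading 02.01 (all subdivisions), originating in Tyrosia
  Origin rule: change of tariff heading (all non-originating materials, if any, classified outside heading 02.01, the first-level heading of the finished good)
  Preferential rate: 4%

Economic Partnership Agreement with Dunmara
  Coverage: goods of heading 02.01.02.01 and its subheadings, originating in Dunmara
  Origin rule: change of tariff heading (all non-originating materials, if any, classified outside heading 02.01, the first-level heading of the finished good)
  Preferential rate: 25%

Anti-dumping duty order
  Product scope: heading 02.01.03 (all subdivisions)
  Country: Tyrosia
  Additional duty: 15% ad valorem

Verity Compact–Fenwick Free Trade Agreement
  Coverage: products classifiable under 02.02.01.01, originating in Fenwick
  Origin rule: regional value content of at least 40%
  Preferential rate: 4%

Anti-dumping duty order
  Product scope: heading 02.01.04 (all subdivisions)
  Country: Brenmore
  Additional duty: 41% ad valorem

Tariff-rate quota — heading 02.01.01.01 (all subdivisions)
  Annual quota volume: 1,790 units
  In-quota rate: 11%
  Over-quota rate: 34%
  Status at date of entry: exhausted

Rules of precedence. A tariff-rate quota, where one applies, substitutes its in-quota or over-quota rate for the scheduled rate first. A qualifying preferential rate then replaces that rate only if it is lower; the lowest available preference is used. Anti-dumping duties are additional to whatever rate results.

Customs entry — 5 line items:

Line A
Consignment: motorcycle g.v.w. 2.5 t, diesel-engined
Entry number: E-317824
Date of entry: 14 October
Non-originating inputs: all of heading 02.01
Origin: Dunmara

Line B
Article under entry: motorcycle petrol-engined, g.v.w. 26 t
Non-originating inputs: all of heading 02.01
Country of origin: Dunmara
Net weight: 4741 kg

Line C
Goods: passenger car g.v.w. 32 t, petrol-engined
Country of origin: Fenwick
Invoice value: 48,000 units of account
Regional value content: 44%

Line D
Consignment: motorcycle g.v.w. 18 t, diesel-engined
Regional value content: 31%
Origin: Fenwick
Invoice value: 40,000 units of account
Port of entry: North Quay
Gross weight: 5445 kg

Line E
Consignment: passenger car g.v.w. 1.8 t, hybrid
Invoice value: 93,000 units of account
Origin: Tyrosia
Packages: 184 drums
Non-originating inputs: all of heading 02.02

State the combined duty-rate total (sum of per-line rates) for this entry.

95%

Line A: motorcycle → 02.02; diesel-engined → 02.02.02; g.v.w. 2.5 t → 02.02.02.02. Scheduled 24%. Dunmara agreement on 02.01.02.01: 02.02.02.02 not covered. → 24%.
Line B: motorcycle → 02.02; petrol-engined → 02.02.01; g.v.w. 26 t → 02.02.01.02. Scheduled 15%. quota on 02.02.01 exhausted → over-quota 29%; Dunmara agreement on 02.01.02.01: 02.02.01.02 not covered. → 29%.
Line C: passenger car → 02.01; petrol-engined → 02.01.02; g.v.w. 32 t → 02.01.02.01. Scheduled 11%. Fenwick agreement on 02.02.01.01: 02.01.02.01 not covered. → 11%.
Line D: motorcycle → 02.02; diesel-engined → 02.02.02; g.v.w. 18 t → 02.02.02.01. Scheduled 12%. Fenwick agreement on 02.02.01.01: 02.02.02.01 not covered. → 12%.
Line E: passenger car → 02.01; hybrid → 02.01.03; g.v.w. 1.8 t → 02.01.03.01. Scheduled 11%. Tyrosia agreement on 02.01: CTH met → 4% available; preferential 4%; anti-dumping (Tyrosia, 02.01.03): +15%; total 4% + 15% = 19%. → 19%.
Sum: 24% + 29% + 11% + 12% + 19% = 95%.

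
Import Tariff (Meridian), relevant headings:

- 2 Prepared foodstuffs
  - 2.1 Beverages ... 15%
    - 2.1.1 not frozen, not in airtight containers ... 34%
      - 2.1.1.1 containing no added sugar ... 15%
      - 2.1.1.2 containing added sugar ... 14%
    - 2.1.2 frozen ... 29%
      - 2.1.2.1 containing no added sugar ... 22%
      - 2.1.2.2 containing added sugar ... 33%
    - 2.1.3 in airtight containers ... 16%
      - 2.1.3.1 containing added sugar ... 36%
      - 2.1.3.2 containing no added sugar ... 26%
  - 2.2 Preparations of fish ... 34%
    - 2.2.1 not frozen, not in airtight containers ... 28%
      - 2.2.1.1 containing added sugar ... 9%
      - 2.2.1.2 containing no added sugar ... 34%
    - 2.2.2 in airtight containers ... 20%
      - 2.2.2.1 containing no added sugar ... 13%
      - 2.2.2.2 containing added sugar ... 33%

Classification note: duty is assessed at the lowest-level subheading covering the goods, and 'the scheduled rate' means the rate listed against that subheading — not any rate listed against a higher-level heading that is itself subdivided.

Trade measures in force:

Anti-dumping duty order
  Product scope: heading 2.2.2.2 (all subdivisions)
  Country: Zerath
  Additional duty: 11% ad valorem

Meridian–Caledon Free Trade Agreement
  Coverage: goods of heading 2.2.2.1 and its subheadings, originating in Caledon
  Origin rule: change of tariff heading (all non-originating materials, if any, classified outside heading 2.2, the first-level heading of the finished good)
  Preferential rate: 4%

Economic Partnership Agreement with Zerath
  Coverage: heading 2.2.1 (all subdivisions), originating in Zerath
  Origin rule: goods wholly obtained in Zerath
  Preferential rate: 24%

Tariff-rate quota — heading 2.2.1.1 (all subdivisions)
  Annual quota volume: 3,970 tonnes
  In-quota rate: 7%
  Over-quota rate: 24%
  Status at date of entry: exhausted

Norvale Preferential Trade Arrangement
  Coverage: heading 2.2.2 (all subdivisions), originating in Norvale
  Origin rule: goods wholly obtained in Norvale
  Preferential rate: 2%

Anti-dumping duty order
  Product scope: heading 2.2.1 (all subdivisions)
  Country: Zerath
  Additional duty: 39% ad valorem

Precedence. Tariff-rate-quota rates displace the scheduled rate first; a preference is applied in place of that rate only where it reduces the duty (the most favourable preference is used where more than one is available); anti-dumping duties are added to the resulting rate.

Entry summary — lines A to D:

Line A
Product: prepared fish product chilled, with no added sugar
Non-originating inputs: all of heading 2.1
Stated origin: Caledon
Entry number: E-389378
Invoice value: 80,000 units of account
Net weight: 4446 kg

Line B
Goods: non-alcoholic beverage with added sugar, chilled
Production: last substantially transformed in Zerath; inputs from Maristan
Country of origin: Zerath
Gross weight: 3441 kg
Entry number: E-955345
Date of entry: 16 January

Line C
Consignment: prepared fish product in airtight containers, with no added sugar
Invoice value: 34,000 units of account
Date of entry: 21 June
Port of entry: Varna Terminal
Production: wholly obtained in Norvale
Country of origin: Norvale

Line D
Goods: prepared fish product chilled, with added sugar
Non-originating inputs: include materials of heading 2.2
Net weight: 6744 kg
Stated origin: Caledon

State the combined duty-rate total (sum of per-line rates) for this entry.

Line A: prepared fish product → 2.2; chilled → 2.2.1; with no added sugar → 2.2.1.2. Scheduled 34%. Caledon agreement on 2.2.2.1: 2.2.1.2 not covered. → 34%.
Line B: non-alcoholic beverage → 2.1; chilled → 2.1.1; with added sugar → 2.1.1.2. Scheduled 14%. Zerath agreement on 2.2.1: 2.1.1.2 not covered. → 14%.
Line C: prepared fish product → 2.2; in airtight containers → 2.2.2; with no added sugar → 2.2.2.1. Scheduled 13%. Norvale agreement on 2.2.2: wholly obtained → 2% available; preferential 2%. → 2%.
Line D: prepared fish product → 2.2; chilled → 2.2.1; with added sugar → 2.2.1.1. Scheduled 9%. quota on 2.2.1.1 exhausted → over-quota 24%; Caledon agreement on 2.2.2.1: 2.2.1.1 not covered. → 24%.
Sum: 34% + 14% + 2% + 24% = 74%.

74%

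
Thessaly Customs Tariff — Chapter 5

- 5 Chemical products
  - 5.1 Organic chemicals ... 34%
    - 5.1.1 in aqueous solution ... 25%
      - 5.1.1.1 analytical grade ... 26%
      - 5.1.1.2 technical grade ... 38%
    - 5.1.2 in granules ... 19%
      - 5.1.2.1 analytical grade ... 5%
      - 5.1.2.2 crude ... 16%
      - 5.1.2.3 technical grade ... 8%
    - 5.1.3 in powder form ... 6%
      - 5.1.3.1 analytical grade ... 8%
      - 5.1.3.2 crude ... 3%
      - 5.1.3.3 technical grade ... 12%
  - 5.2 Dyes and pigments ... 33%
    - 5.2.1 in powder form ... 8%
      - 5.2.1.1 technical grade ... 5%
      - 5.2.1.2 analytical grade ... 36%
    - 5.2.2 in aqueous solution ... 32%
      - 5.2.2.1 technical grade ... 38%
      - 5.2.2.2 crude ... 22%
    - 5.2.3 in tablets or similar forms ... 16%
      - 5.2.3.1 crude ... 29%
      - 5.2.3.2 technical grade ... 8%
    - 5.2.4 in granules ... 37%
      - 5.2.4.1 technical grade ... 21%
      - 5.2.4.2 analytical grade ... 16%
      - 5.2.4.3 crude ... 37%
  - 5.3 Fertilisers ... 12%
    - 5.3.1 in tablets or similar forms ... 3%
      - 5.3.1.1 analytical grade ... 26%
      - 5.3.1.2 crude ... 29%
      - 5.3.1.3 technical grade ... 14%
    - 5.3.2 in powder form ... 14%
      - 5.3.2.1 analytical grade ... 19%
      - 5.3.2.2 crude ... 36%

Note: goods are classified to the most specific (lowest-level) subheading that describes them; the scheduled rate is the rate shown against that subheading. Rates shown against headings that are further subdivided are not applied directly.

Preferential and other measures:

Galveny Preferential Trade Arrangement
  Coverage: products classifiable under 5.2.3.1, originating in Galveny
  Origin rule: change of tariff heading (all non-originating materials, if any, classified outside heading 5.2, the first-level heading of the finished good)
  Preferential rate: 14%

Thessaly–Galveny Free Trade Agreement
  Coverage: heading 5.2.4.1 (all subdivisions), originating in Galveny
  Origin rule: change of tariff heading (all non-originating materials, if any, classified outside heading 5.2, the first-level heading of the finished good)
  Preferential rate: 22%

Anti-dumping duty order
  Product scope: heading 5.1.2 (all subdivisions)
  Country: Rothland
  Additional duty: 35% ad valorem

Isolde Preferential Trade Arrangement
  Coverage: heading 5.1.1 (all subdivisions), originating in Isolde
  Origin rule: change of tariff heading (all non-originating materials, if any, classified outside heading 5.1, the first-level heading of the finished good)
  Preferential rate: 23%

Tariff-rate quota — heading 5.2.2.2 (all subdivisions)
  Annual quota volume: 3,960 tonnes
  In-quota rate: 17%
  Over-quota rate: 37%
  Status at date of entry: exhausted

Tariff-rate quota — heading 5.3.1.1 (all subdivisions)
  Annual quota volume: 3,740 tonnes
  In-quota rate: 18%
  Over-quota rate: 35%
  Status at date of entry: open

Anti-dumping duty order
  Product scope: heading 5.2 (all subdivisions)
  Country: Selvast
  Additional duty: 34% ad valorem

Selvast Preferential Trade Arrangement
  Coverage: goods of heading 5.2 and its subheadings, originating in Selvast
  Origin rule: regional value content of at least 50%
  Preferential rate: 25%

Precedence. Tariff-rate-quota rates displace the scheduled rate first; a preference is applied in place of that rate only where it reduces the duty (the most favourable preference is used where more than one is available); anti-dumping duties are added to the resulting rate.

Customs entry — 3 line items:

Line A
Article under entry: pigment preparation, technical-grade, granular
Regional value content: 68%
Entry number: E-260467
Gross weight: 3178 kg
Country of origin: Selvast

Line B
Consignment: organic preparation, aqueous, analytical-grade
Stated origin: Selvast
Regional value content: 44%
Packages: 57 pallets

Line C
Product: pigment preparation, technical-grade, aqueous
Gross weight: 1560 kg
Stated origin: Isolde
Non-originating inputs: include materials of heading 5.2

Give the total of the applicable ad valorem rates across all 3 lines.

119%

Line A: pigment → 5.2; granular → 5.2.4; technical-grade → 5.2.4.1. Scheduled 21%. Selvast agreement on 5.2: RVC ≥ 50% → 25% available; preference 25% not lower than 21% → no reduction; anti-dumping (Selvast, 5.2): +34%; total 21% + 34% = 55%. → 55%.
Line B: organic → 5.1; aqueous → 5.1.1; analytical-grade → 5.1.1.1. Scheduled 26%. Selvast agreement on 5.2: 5.1.1.1 not covered. → 26%.
Line C: pigment → 5.2; aqueous → 5.2.2; technical-grade → 5.2.2.1. Scheduled 38%. Isolde agreement on 5.1.1: 5.2.2.1 not covered. → 38%.
Sum: 55% + 26% + 38% = 119%.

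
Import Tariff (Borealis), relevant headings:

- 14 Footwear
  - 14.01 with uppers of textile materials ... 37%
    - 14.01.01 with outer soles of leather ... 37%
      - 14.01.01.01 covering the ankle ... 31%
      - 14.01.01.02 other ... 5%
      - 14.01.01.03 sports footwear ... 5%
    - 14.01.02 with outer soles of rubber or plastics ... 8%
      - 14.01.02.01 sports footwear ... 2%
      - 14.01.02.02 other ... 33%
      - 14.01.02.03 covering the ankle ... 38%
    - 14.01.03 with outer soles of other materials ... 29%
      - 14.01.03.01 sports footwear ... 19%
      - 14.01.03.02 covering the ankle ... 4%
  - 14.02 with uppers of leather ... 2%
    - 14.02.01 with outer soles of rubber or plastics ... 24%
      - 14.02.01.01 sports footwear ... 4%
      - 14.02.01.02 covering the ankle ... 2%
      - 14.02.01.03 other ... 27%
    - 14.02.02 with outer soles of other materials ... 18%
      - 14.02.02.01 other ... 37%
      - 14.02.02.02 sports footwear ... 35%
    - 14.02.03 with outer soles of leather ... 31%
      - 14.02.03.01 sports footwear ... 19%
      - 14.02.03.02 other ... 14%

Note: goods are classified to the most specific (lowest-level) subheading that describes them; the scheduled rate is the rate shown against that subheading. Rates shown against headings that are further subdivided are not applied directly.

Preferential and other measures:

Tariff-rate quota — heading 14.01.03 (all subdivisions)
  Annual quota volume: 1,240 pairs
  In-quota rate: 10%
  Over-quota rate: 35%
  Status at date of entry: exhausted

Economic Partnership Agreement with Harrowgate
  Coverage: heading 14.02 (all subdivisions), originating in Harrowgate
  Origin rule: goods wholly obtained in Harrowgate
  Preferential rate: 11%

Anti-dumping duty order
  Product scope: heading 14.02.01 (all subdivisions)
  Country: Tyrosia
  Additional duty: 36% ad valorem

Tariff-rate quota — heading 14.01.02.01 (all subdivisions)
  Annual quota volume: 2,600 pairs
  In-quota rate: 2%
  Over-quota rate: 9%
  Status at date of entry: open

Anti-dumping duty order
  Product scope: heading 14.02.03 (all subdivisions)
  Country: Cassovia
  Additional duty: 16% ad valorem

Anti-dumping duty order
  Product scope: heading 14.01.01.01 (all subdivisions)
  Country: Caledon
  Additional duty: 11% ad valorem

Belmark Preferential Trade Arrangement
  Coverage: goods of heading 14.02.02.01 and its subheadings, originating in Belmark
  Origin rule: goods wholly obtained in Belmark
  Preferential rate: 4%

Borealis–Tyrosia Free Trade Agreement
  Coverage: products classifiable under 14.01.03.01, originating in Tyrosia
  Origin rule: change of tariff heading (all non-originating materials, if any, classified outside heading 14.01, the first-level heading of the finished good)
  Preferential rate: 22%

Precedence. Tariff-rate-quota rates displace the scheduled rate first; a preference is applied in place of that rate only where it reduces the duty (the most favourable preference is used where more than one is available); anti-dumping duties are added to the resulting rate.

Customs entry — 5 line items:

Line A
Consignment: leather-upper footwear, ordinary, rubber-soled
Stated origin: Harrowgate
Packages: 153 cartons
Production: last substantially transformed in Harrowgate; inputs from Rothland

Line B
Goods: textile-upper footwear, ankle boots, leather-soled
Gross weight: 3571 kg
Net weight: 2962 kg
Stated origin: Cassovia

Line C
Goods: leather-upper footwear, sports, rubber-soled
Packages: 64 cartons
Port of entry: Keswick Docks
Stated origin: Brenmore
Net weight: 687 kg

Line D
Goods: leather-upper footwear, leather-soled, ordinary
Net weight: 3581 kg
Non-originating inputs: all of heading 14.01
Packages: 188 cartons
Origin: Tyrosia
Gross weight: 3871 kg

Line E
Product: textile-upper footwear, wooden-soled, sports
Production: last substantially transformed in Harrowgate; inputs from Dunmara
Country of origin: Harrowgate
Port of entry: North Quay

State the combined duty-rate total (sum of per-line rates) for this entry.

Line A: leather-upper → 14.02; rubber-soled → 14.02.01; ordinary → 14.02.01.03. Scheduled 27%. Harrowgate agreement on 14.02: not wholly obtained. → 27%.
Line B: textile-upper → 14.01; leather-soled → 14.01.01; ankle boots → 14.01.01.01. Scheduled 31%. No special measure applies. → 31%.
Line C: leather-upper → 14.02; rubber-soled → 14.02.01; sports → 14.02.01.01. Scheduled 4%. No special measure applies. → 4%.
Line D: leather-upper → 14.02; leather-soled → 14.02.03; ordinary → 14.02.03.02. Scheduled 14%. Tyrosia agreement on 14.01.03.01: 14.02.03.02 not covered. → 14%.
Line E: textile-upper → 14.01; wooden-soled → 14.01.03; sports → 14.01.03.01. Scheduled 19%. quota on 14.01.03 exhausted → over-quota 35%; Harrowgate agreement on 14.02: 14.01.03.01 not covered. → 35%.
Sum: 27% + 31% + 4% + 14% + 35% = 111%.

111%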